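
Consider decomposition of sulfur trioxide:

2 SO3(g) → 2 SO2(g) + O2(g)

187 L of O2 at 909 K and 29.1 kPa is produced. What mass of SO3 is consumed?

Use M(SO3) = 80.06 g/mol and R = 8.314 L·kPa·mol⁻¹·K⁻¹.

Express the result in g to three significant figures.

115 g

n(O2) = PV/RT = (29.1 × 187) / (8.314 × 909) = 0.7200 mol
n(SO3) = (2/1) × 0.7200 = 1.440 mol
m(SO3) = 1.440 × 80.06 = 115.3 g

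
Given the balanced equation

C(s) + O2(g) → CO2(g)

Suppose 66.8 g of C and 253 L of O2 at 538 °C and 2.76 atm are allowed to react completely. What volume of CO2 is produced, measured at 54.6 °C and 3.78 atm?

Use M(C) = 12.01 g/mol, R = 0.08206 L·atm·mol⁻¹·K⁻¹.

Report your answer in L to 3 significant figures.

n(C) = 66.8 / 12.01 = 5.562 mol
n(O2) = PV/RT = (2.76 × 253) / (0.08206 × 811.15) = 10.49 mol
For 5.562 mol C, stoichiometry requires (1/1) × 5.562 = 5.562 mol O2; 10.49 mol is available, so C is limiting.
n(CO2) = (1/1) × 5.562 = 5.562 mol
V(CO2) = nRT/P = 5.562 × 0.08206 × 327.75 / 3.78 = 39.57 L

39.6 L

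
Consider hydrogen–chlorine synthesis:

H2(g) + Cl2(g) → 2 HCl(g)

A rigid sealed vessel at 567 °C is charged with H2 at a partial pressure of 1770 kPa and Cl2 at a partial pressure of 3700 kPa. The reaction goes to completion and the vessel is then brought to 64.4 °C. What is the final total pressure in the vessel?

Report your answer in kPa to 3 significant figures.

2200 kPa

With V and T fixed, P_i ∝ n_i, so the mole ratios apply directly to partial pressures at 567 °C.
P(Cl2) required for 1770 kPa of H2 = (1/1) × 1770 = 1770 kPa; available 3700 kPa, so H2 is limiting.
P(Cl2) remaining = 3700 − (1/1) × 1770 = 1930 kPa
P(gaseous products) = (2)/1 × 1770 = 3540 kPa
P_total at 567 °C = 1930 + 3540 = 5470 kPa
Scaling to 64.4 °C: P = 5470 × 337.55/840.15 = 2198 kPa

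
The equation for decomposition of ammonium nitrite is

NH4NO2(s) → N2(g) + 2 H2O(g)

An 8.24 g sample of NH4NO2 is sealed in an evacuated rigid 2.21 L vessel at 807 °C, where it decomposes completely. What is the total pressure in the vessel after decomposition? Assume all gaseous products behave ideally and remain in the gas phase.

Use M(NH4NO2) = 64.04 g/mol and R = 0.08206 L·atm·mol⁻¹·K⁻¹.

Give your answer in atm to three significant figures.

n(NH4NO2) = 8.24 / 64.04 = 0.1287 mol
n(gas produced) = (3/1) × 0.1287 = 0.3861 mol
P = nRT/V = 0.3861 × 0.08206 × 1080.15 / 2.21 = 15.49 atm

15.5 atm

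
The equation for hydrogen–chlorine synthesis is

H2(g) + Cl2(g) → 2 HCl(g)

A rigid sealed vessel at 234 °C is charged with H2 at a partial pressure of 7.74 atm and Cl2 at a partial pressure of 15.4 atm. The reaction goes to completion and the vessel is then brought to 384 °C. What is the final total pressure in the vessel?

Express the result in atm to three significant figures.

Because the vessel is rigid and T is held at 234 °C, work the stoichiometry in partial pressures (P_i = n_iRT/V).
P(Cl2) required for 7.74 atm of H2 = (1/1) × 7.74 = 7.740 atm; available 15.4 atm, so H2 is limiting.
P(Cl2) remaining = 15.4 − (1/1) × 7.74 = 7.660 atm
P(gaseous products) = (2)/1 × 7.74 = 15.48 atm
P_total at 234 °C = 7.660 + 15.48 = 23.14 atm
Scaling to 384 °C: P = 23.14 × 657.15/507.15 = 29.98 atm

30.0 atm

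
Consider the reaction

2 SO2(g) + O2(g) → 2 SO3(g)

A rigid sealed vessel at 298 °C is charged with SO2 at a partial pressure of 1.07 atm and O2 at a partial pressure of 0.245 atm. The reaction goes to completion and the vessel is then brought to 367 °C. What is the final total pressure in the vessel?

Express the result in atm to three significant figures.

Because the vessel is rigid and T is held at 298 °C, work the stoichiometry in partial pressures (P_i = n_iRT/V).
P(O2) required for 1.07 atm of SO2 = (1/2) × 1.07 = 0.5350 atm; available 0.245 atm, so O2 is limiting.
P(SO2) remaining = 1.07 − (2/1) × 0.245 = 0.5800 atm
P(gaseous products) = (2)/1 × 0.245 = 0.4900 atm
P_total at 298 °C = 0.5800 + 0.4900 = 1.070 atm
Scaling to 367 °C: P = 1.070 × 640.15/571.15 = 1.199 atm

1.20 atm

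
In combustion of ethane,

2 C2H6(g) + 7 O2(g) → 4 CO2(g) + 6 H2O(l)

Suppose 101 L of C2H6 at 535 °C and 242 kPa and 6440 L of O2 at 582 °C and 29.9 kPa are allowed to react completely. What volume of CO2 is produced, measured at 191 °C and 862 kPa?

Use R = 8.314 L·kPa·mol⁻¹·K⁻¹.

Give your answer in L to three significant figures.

n(C2H6) = PV/RT = (242 × 101) / (8.314 × 808.15) = 3.638 mol
n(O2) = PV/RT = (29.9 × 6440) / (8.314 × 855.15) = 27.08 mol
For 3.638 mol C2H6, stoichiometry requires (7/2) × 3.638 = 12.73 mol O2; 27.08 mol is available, so C2H6 is limiting.
n(CO2) = (4/2) × 3.638 = 7.276 mol
V(CO2) = nRT/P = 7.276 × 8.314 × 464.15 / 862 = 32.57 L

32.6 L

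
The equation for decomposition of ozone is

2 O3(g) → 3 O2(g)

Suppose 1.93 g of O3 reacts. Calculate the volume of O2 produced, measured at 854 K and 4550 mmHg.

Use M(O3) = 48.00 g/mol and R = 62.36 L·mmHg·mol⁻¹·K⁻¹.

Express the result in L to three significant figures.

0.706 L

n(O3) = 1.930 / 48.00 = 0.04021 mol
n(O2) = (3/2) × 0.04021 = 0.06032 mol
V = nRT/P = 0.06032 × 62.36 × 854 / 4550 = 0.7060 L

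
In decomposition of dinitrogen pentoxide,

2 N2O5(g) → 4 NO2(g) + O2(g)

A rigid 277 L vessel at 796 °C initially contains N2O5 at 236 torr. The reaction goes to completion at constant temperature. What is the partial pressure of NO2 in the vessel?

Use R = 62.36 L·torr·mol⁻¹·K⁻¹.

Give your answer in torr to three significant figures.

472 torr

n(N2O5)₀ = PV/RT = (236 × 277) / (62.36 × 1069.15) = 0.9805 mol
n(NO2) = (4/2) × 0.9805 = 1.961 mol
P(NO2) = nRT/V = 1.961 × 62.36 × 1069.15 / 277 = 472.0 torr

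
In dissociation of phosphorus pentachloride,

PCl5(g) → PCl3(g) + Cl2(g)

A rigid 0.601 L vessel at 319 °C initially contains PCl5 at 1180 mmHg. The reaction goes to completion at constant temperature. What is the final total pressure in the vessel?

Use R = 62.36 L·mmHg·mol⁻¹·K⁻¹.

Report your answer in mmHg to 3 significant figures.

2360 mmHg

Rigid vessel, constant T ⇒ P scales with total gas moles (1 → 2).
P_final = (2/1) × 1180 = 2360 mmHg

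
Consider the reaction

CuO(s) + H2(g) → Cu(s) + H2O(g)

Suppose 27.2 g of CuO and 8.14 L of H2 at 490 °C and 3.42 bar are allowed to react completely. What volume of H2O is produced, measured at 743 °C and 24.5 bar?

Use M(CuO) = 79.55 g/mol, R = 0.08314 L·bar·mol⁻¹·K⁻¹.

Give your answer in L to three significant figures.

n(CuO) = 27.2 / 79.55 = 0.3419 mol
n(H2) = PV/RT = (3.42 × 8.14) / (0.08314 × 763.15) = 0.4388 mol
For 0.3419 mol CuO, stoichiometry requires (1/1) × 0.3419 = 0.3419 mol H2; 0.4388 mol is available, so CuO is limiting.
n(H2O) = (1/1) × 0.3419 = 0.3419 mol
V(H2O) = nRT/P = 0.3419 × 0.08314 × 1016.15 / 24.5 = 1.179 L

1.18 L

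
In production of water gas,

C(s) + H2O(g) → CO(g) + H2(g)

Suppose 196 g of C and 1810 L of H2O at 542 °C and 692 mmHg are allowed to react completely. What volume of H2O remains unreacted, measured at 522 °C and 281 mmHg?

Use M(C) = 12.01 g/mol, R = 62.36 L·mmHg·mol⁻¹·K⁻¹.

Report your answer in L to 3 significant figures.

n(C) = 196 / 12.01 = 16.32 mol
n(H2O) = PV/RT = (692 × 1810) / (62.36 × 815.15) = 24.64 mol
For 16.32 mol C, stoichiometry requires (1/1) × 16.32 = 16.32 mol H2O; 24.64 mol is available, so C is limiting.
n(H2O) consumed = (1/1) × 16.32 = 16.32 mol; remaining = 24.64 − 16.32 = 8.320 mol
V(H2O) = nRT/P = 8.320 × 62.36 × 795.15 / 281 = 1468 L

1470 L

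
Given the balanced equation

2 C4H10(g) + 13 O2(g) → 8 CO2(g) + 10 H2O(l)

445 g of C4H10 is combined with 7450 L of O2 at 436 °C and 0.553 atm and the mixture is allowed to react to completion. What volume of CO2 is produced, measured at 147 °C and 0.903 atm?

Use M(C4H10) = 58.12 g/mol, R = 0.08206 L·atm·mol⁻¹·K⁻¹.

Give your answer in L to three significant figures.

1170 L

n(C4H10) = 445 / 58.12 = 7.657 mol
n(O2) = PV/RT = (0.553 × 7450) / (0.08206 × 709.15) = 70.80 mol
For 7.657 mol C4H10, stoichiometry requires (13/2) × 7.657 = 49.77 mol O2; 70.80 mol is available, so C4H10 is limiting.
n(CO2) = (8/2) × 7.657 = 30.63 mol
V(CO2) = nRT/P = 30.63 × 0.08206 × 420.15 / 0.903 = 1169 L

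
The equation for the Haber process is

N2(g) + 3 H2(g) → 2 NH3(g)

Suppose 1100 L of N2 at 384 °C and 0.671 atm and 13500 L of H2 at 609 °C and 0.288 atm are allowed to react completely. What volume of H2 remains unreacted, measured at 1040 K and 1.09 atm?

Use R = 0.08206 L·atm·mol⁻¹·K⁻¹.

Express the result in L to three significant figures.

990 L

n(N2) = PV/RT = (0.671 × 1100) / (0.08206 × 657.15) = 13.69 mol
n(H2) = PV/RT = (0.288 × 13500) / (0.08206 × 882.15) = 53.71 mol
For 13.69 mol N2, stoichiometry requires (3/1) × 13.69 = 41.07 mol H2; 53.71 mol is available, so N2 is limiting.
n(H2) consumed = (3/1) × 13.69 = 41.07 mol; remaining = 53.71 − 41.07 = 12.64 mol
V(H2) = nRT/P = 12.64 × 0.08206 × 1040 / 1.09 = 989.7 L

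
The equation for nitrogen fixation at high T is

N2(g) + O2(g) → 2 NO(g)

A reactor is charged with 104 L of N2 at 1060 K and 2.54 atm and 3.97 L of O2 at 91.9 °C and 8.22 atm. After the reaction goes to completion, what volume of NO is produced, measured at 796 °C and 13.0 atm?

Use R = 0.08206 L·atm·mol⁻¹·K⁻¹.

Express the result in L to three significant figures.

n(N2) = PV/RT = (2.54 × 104) / (0.08206 × 1060) = 3.037 mol
n(O2) = PV/RT = (8.22 × 3.97) / (0.08206 × 365.05) = 1.089 mol
For 3.037 mol N2, stoichiometry requires (1/1) × 3.037 = 3.037 mol O2; 1.089 mol is available, so O2 is limiting.
n(NO) = (2/1) × 1.089 = 2.178 mol
V(NO) = nRT/P = 2.178 × 0.08206 × 1069.15 / 13.0 = 14.70 L

14.7 L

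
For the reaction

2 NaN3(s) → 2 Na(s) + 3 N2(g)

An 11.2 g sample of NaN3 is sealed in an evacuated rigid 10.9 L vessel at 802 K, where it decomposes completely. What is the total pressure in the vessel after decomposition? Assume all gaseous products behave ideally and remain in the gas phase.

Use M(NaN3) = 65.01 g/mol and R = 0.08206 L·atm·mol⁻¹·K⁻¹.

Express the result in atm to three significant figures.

n(NaN3) = 11.2 / 65.01 = 0.1723 mol
n(gas produced) = (3/2) × 0.1723 = 0.2585 mol
P = nRT/V = 0.2585 × 0.08206 × 802 / 10.9 = 1.561 atm

1.56 atm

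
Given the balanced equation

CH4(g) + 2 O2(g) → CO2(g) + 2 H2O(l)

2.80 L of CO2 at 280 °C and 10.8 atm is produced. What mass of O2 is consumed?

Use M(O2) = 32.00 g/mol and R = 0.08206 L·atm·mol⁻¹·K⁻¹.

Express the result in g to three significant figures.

n(CO2) = PV/RT = (10.8 × 2.80) / (0.08206 × 553.15) = 0.6662 mol
n(O2) = (2/1) × 0.6662 = 1.332 mol
m(O2) = 1.332 × 32.00 = 42.62 g

42.6 g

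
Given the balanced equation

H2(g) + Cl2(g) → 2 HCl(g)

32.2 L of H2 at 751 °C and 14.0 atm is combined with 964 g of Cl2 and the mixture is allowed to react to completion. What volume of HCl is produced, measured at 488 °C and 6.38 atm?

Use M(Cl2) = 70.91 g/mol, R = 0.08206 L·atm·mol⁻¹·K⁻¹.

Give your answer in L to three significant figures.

n(H2) = PV/RT = (14.0 × 32.2) / (0.08206 × 1024.15) = 5.364 mol
n(Cl2) = 964 / 70.91 = 13.59 mol
For 5.364 mol H2, stoichiometry requires (1/1) × 5.364 = 5.364 mol Cl2; 13.59 mol is available, so H2 is limiting.
n(HCl) = (2/1) × 5.364 = 10.73 mol
V(HCl) = nRT/P = 10.73 × 0.08206 × 761.15 / 6.38 = 105.0 L

105 L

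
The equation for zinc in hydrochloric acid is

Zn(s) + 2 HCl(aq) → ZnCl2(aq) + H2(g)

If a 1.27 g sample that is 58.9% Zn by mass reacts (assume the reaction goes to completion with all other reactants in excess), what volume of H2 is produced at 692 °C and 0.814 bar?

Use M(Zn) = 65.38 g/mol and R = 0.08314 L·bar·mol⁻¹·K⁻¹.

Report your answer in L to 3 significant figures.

mass of Zn = 1.27 × 58.9/100 = 0.7480 g
n(Zn) = 0.7480 / 65.38 = 0.01144 mol
n(H2) = (1/1) × 0.01144 = 0.01144 mol
V = nRT/P = 0.01144 × 0.08314 × 965.15 / 0.814 = 1.128 L

1.13 L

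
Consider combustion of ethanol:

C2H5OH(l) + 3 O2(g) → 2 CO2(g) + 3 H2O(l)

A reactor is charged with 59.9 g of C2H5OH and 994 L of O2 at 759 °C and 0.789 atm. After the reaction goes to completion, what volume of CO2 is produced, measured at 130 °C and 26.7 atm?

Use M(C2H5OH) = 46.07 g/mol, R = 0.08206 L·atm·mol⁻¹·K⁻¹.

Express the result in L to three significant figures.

n(C2H5OH) = 59.9 / 46.07 = 1.300 mol
n(O2) = PV/RT = (0.789 × 994) / (0.08206 × 1032.15) = 9.260 mol
For 1.300 mol C2H5OH, stoichiometry requires (3/1) × 1.300 = 3.900 mol O2; 9.260 mol is available, so C2H5OH is limiting.
n(CO2) = (2/1) × 1.300 = 2.600 mol
V(CO2) = nRT/P = 2.600 × 0.08206 × 403.15 / 26.7 = 3.222 L

3.22 L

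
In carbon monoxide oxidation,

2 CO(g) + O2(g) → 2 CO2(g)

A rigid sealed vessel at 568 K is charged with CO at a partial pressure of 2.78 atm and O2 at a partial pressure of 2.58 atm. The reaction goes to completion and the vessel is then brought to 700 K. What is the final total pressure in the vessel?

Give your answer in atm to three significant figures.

4.89 atm

Because the vessel is rigid and T is held at 568 K, work the stoichiometry in partial pressures (P_i = n_iRT/V).
P(O2) required for 2.78 atm of CO = (1/2) × 2.78 = 1.390 atm; available 2.58 atm, so CO is limiting.
P(O2) remaining = 2.58 − (1/2) × 2.78 = 1.190 atm
P(gaseous products) = (2)/2 × 2.78 = 2.780 atm
P_total at 568 K = 1.190 + 2.780 = 3.970 atm
Scaling to 700 K: P = 3.970 × 700/568 = 4.893 atm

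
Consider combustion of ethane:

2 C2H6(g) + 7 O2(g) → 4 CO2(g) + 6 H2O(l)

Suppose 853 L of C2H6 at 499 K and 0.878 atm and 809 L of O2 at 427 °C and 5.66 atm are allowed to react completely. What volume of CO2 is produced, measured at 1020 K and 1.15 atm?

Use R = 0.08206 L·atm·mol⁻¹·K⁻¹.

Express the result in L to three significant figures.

2660 L

n(C2H6) = PV/RT = (0.878 × 853) / (0.08206 × 499) = 18.29 mol
n(O2) = PV/RT = (5.66 × 809) / (0.08206 × 700.15) = 79.70 mol
For 18.29 mol C2H6, stoichiometry requires (7/2) × 18.29 = 64.02 mol O2; 79.70 mol is available, so C2H6 is limiting.
n(CO2) = (4/2) × 18.29 = 36.58 mol
V(CO2) = nRT/P = 36.58 × 0.08206 × 1020 / 1.15 = 2662 L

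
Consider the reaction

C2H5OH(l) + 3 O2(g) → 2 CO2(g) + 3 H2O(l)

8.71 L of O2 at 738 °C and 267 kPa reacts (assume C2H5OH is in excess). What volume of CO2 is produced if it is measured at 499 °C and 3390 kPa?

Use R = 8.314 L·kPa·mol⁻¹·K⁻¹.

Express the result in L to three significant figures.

0.349 L

n(O2) = PV/RT = (267 × 8.71) / (8.314 × 1011.15) = 0.2766 mol
n(CO2) = (2/3) × 0.2766 = 0.1844 mol
V = nRT/P = 0.1844 × 8.314 × 772.15 / 3390 = 0.3492 L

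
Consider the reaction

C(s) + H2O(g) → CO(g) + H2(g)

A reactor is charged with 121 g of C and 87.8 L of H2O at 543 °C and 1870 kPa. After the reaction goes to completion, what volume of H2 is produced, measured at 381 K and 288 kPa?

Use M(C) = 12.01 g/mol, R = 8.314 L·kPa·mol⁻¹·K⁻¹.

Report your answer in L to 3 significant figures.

111 L

n(C) = 121 / 12.01 = 10.07 mol
n(H2O) = PV/RT = (1870 × 87.8) / (8.314 × 816.15) = 24.20 mol
For 10.07 mol C, stoichiometry requires (1/1) × 10.07 = 10.07 mol H2O; 24.20 mol is available, so C is limiting.
n(H2) = (1/1) × 10.07 = 10.07 mol
V(H2) = nRT/P = 10.07 × 8.314 × 381 / 288 = 110.8 L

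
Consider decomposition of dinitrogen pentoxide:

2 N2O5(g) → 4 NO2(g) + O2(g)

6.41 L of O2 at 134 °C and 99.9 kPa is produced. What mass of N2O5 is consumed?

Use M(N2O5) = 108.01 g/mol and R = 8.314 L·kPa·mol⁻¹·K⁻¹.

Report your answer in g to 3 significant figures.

n(O2) = PV/RT = (99.9 × 6.41) / (8.314 × 407.15) = 0.1892 mol
n(N2O5) = (2/1) × 0.1892 = 0.3784 mol
m(N2O5) = 0.3784 × 108.01 = 40.87 g

40.9 g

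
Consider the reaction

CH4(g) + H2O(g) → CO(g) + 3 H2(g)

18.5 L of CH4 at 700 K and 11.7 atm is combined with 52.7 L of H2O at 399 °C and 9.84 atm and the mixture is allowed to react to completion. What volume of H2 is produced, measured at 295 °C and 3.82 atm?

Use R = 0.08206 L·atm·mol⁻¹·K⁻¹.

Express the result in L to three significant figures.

138 L

n(CH4) = PV/RT = (11.7 × 18.5) / (0.08206 × 700) = 3.768 mol
n(H2O) = PV/RT = (9.84 × 52.7) / (0.08206 × 672.15) = 9.402 mol
For 3.768 mol CH4, stoichiometry requires (1/1) × 3.768 = 3.768 mol H2O; 9.402 mol is available, so CH4 is limiting.
n(H2) = (3/1) × 3.768 = 11.30 mol
V(H2) = nRT/P = 11.30 × 0.08206 × 568.15 / 3.82 = 137.9 L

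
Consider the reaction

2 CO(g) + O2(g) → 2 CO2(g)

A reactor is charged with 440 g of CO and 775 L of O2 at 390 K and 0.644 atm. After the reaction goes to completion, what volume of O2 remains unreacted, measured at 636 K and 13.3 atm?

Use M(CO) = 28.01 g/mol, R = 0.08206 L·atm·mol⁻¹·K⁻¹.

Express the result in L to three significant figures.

30.4 L

n(CO) = 440 / 28.01 = 15.71 mol
n(O2) = PV/RT = (0.644 × 775) / (0.08206 × 390) = 15.60 mol
For 15.71 mol CO, stoichiometry requires (1/2) × 15.71 = 7.855 mol O2; 15.60 mol is available, so CO is limiting.
n(O2) consumed = (1/2) × 15.71 = 7.855 mol; remaining = 15.60 − 7.855 = 7.745 mol
V(O2) = nRT/P = 7.745 × 0.08206 × 636 / 13.3 = 30.39 L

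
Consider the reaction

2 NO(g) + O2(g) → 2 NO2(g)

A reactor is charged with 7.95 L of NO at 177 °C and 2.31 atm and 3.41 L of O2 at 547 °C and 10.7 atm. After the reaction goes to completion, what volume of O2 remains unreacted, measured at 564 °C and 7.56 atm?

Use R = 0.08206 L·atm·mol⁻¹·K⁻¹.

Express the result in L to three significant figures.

n(NO) = PV/RT = (2.31 × 7.95) / (0.08206 × 450.15) = 0.4972 mol
n(O2) = PV/RT = (10.7 × 3.41) / (0.08206 × 820.15) = 0.5421 mol
For 0.4972 mol NO, stoichiometry requires (1/2) × 0.4972 = 0.2486 mol O2; 0.5421 mol is available, so NO is limiting.
n(O2) consumed = (1/2) × 0.4972 = 0.2486 mol; remaining = 0.5421 − 0.2486 = 0.2935 mol
V(O2) = nRT/P = 0.2935 × 0.08206 × 837.15 / 7.56 = 2.667 L

2.67 L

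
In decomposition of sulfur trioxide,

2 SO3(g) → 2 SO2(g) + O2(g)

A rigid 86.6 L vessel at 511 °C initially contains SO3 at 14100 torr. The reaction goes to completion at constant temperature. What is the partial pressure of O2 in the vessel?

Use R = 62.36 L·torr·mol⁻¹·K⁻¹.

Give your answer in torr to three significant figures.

n(SO3)₀ = PV/RT = (14100 × 86.6) / (62.36 × 784.15) = 24.97 mol
n(O2) = (1/2) × 24.97 = 12.48 mol
P(O2) = nRT/V = 12.48 × 62.36 × 784.15 / 86.6 = 7047 torr

7050 torr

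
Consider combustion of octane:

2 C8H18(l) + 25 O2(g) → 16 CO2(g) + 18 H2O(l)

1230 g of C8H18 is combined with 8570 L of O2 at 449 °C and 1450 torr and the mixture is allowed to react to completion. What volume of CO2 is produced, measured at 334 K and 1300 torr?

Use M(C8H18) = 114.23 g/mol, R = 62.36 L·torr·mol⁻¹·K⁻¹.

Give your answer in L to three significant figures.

n(C8H18) = 1230 / 114.23 = 10.77 mol
n(O2) = PV/RT = (1450 × 8570) / (62.36 × 722.15) = 275.9 mol
For 10.77 mol C8H18, stoichiometry requires (25/2) × 10.77 = 134.6 mol O2; 275.9 mol is available, so C8H18 is limiting.
n(CO2) = (16/2) × 10.77 = 86.16 mol
V(CO2) = nRT/P = 86.16 × 62.36 × 334 / 1300 = 1380 L

1380 L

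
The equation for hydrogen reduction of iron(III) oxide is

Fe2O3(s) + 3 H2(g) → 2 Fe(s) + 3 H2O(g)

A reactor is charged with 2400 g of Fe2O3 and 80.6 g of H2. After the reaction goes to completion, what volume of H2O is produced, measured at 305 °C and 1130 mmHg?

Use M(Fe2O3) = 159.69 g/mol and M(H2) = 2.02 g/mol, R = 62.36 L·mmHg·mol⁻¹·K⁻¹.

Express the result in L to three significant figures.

n(Fe2O3) = 2400 / 159.69 = 15.03 mol
n(H2) = 80.6 / 2.02 = 39.90 mol
For 15.03 mol Fe2O3, stoichiometry requires (3/1) × 15.03 = 45.09 mol H2; 39.90 mol is available, so H2 is limiting.
n(H2O) = (3/3) × 39.90 = 39.90 mol
V(H2O) = nRT/P = 39.90 × 62.36 × 578.15 / 1130 = 1273 L

1270 L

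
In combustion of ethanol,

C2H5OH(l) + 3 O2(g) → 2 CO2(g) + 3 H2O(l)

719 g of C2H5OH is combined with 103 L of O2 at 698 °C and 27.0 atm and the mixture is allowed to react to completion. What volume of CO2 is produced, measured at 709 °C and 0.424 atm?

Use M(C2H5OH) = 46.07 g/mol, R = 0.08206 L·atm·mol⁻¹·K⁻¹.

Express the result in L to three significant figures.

n(C2H5OH) = 719 / 46.07 = 15.61 mol
n(O2) = PV/RT = (27.0 × 103) / (0.08206 × 971.15) = 34.90 mol
For 15.61 mol C2H5OH, stoichiometry requires (3/1) × 15.61 = 46.83 mol O2; 34.90 mol is available, so O2 is limiting.
n(CO2) = (2/3) × 34.90 = 23.27 mol
V(CO2) = nRT/P = 23.27 × 0.08206 × 982.15 / 0.424 = 4423 L

4420 L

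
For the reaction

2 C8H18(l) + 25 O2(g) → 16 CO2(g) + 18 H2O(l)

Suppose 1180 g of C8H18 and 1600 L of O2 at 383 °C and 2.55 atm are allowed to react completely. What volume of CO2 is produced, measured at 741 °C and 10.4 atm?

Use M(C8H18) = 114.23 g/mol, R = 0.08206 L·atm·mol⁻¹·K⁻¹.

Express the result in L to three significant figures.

n(C8H18) = 1180 / 114.23 = 10.33 mol
n(O2) = PV/RT = (2.55 × 1600) / (0.08206 × 656.15) = 75.77 mol
For 10.33 mol C8H18, stoichiometry requires (25/2) × 10.33 = 129.1 mol O2; 75.77 mol is available, so O2 is limiting.
n(CO2) = (16/25) × 75.77 = 48.49 mol
V(CO2) = nRT/P = 48.49 × 0.08206 × 1014.15 / 10.4 = 388.0 L

388 L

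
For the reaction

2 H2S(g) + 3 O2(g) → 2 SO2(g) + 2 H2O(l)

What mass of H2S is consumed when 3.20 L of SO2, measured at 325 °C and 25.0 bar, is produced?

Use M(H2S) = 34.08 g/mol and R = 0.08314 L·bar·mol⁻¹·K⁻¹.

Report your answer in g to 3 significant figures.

n(SO2) = PV/RT = (25.0 × 3.20) / (0.08314 × 598.15) = 1.609 mol
n(H2S) = (2/2) × 1.609 = 1.609 mol
m(H2S) = 1.609 × 34.08 = 54.83 g

54.8 g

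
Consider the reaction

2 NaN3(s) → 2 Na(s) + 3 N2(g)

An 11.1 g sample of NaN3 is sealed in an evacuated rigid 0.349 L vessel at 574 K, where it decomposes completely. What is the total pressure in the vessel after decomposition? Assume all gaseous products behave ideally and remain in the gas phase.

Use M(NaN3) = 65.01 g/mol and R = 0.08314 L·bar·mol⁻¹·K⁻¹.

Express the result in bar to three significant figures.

n(NaN3) = 11.1 / 65.01 = 0.1707 mol
n(gas produced) = (3/2) × 0.1707 = 0.2560 mol
P = nRT/V = 0.2560 × 0.08314 × 574 / 0.349 = 35.01 bar

35.0 bar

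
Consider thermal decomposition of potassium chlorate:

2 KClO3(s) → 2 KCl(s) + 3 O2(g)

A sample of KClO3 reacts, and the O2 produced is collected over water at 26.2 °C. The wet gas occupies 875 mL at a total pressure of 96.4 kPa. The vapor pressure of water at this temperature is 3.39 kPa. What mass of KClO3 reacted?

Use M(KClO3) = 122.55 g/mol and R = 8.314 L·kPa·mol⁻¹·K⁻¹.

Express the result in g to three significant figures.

P(O2) = 96.4 − 3.39 = 93.01 kPa
n(O2) = PV/RT = (93.01 × 0.8750) / (8.314 × 299.35) = 0.03270 mol
n(KClO3) = (2/3) × 0.03270 = 0.02180 mol
m(KClO3) = 0.02180 × 122.55 = 2.672 g

2.67 g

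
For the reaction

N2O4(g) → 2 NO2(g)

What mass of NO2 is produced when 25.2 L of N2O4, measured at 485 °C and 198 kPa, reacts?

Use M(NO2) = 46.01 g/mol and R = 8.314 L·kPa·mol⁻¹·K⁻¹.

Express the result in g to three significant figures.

72.8 g

n(N2O4) = PV/RT = (198 × 25.2) / (8.314 × 758.15) = 0.7916 mol
n(NO2) = (2/1) × 0.7916 = 1.583 mol
m(NO2) = 1.583 × 46.01 = 72.83 g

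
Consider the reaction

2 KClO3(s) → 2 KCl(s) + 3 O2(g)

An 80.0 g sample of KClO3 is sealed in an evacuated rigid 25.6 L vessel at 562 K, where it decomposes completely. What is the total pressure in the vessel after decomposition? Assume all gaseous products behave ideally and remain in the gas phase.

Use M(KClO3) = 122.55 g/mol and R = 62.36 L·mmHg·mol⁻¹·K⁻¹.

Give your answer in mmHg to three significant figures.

n(KClO3) = 80.0 / 122.55 = 0.6528 mol
n(gas produced) = (3/2) × 0.6528 = 0.9792 mol
P = nRT/V = 0.9792 × 62.36 × 562 / 25.6 = 1341 mmHg

1340 mmHg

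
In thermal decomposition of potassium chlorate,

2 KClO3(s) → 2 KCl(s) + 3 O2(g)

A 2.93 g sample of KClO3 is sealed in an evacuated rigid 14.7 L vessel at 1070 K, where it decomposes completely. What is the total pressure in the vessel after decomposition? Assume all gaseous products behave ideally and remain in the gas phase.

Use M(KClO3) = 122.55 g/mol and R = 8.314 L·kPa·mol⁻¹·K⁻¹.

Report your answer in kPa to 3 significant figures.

21.7 kPa

n(KClO3) = 2.93 / 122.55 = 0.02391 mol
n(gas produced) = (3/2) × 0.02391 = 0.03587 mol
P = nRT/V = 0.03587 × 8.314 × 1070 / 14.7 = 21.71 kPa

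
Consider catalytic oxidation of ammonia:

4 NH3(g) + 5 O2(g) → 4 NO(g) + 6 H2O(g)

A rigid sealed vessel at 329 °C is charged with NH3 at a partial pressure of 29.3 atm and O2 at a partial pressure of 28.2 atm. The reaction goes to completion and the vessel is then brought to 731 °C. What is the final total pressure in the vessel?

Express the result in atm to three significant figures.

105 atm

With V and T fixed, P_i ∝ n_i, so the mole ratios apply directly to partial pressures at 329 °C.
P(O2) required for 29.3 atm of NH3 = (5/4) × 29.3 = 36.62 atm; available 28.2 atm, so O2 is limiting.
P(NH3) remaining = 29.3 − (4/5) × 28.2 = 6.740 atm
P(gaseous products) = (4+6)/5 × 28.2 = 56.40 atm
P_total at 329 °C = 6.740 + 56.40 = 63.14 atm
Scaling to 731 °C: P = 63.14 × 1004.15/602.15 = 105.3 atm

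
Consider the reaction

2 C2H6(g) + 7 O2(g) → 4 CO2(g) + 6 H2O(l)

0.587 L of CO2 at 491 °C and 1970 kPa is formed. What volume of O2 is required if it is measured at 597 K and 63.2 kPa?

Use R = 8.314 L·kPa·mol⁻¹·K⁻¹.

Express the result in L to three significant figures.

n(CO2) = PV/RT = (1970 × 0.587) / (8.314 × 764.15) = 0.1820 mol
n(O2) = (7/4) × 0.1820 = 0.3185 mol
V = nRT/P = 0.3185 × 8.314 × 597 / 63.2 = 25.01 L

25.0 L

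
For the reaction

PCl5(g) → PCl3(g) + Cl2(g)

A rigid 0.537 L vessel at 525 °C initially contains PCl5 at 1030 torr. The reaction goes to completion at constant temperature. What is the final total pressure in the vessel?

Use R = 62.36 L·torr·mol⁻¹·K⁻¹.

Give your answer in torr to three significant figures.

Rigid vessel, constant T ⇒ P scales with total gas moles (1 → 2).
P_final = (2/1) × 1030 = 2060 torr

2060 torr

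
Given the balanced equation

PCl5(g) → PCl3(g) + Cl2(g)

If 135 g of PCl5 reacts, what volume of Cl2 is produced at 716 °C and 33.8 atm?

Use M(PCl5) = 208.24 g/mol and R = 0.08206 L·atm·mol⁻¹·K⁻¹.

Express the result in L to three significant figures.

1.56 L

n(PCl5) = 135.0 / 208.24 = 0.6483 mol
n(Cl2) = (1/1) × 0.6483 = 0.6483 mol
V = nRT/P = 0.6483 × 0.08206 × 989.15 / 33.8 = 1.557 L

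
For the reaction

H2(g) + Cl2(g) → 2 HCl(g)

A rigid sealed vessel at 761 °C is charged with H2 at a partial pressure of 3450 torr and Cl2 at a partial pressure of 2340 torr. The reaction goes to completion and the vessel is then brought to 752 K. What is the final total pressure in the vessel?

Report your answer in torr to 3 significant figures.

4210 torr

At constant V, partial pressures at 761 °C are proportional to moles, so apply stoichiometry directly to pressures.
P(Cl2) required for 3450 torr of H2 = (1/1) × 3450 = 3450 torr; available 2340 torr, so Cl2 is limiting.
P(H2) remaining = 3450 − (1/1) × 2340 = 1110 torr
P(gaseous products) = (2)/1 × 2340 = 4680 torr
P_total at 761 °C = 1110 + 4680 = 5790 torr
Scaling to 752 K: P = 5790 × 752/1034.15 = 4210 torr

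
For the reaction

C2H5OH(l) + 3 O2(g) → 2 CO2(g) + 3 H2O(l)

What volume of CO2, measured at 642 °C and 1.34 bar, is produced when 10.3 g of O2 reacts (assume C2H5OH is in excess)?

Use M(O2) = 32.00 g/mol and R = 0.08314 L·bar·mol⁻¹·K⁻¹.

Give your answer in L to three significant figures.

n(O2) = 10.30 / 32.00 = 0.3219 mol
n(CO2) = (2/3) × 0.3219 = 0.2146 mol
V = nRT/P = 0.2146 × 0.08314 × 915.15 / 1.34 = 12.19 L

12.2 L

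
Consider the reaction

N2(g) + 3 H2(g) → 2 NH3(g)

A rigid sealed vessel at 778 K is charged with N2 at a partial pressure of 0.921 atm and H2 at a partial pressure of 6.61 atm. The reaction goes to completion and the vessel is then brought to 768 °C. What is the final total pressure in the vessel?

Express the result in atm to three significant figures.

7.61 atm

With V and T fixed, P_i ∝ n_i, so the mole ratios apply directly to partial pressures at 778 K.
P(H2) required for 0.921 atm of N2 = (3/1) × 0.921 = 2.763 atm; available 6.61 atm, so N2 is limiting.
P(H2) remaining = 6.61 − (3/1) × 0.921 = 3.847 atm
P(gaseous products) = (2)/1 × 0.921 = 1.842 atm
P_total at 778 K = 3.847 + 1.842 = 5.689 atm
Scaling to 768 °C: P = 5.689 × 1041.15/778 = 7.613 atm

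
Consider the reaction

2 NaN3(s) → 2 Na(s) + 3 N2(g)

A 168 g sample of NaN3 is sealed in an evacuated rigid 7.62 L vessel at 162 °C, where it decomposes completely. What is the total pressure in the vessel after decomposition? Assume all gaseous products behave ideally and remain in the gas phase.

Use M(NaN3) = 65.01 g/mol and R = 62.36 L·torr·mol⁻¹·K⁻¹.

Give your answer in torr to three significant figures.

n(NaN3) = 168 / 65.01 = 2.584 mol
n(gas produced) = (3/2) × 2.584 = 3.876 mol
P = nRT/V = 3.876 × 62.36 × 435.15 / 7.62 = 13800 torr

13800 torr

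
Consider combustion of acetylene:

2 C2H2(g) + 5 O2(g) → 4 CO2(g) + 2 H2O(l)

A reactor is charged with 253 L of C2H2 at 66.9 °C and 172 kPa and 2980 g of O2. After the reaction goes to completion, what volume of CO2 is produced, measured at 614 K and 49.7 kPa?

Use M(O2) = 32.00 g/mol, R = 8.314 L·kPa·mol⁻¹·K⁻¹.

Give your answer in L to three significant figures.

n(C2H2) = PV/RT = (172 × 253) / (8.314 × 340.05) = 15.39 mol
n(O2) = 2980 / 32.00 = 93.12 mol
For 15.39 mol C2H2, stoichiometry requires (5/2) × 15.39 = 38.48 mol O2; 93.12 mol is available, so C2H2 is limiting.
n(CO2) = (4/2) × 15.39 = 30.78 mol
V(CO2) = nRT/P = 30.78 × 8.314 × 614 / 49.7 = 3161 L

3160 L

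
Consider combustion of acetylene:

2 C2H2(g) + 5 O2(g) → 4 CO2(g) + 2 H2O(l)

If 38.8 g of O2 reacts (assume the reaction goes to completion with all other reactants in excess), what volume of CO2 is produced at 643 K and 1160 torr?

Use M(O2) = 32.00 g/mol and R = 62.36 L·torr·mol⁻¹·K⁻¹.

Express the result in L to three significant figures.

33.5 L

n(O2) = 38.80 / 32.00 = 1.212 mol
n(CO2) = (4/5) × 1.212 = 0.9696 mol
V = nRT/P = 0.9696 × 62.36 × 643 / 1160 = 33.52 L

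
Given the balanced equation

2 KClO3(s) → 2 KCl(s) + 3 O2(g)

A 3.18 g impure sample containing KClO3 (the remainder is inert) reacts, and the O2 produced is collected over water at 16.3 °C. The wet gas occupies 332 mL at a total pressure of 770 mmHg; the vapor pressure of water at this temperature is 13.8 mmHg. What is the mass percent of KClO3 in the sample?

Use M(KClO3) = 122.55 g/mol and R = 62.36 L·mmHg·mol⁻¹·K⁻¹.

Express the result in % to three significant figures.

P(O2) = 770 − 13.8 = 756.2 mmHg
n(O2) = PV/RT = (756.2 × 0.3320) / (62.36 × 289.45) = 0.01391 mol
n(KClO3) = (2/3) × 0.01391 = 0.009273 mol
m(KClO3) = 0.009273 × 122.55 = 1.136 g
%KClO3 = 1.136 / 3.18 × 100 = 35.72%

35.7 %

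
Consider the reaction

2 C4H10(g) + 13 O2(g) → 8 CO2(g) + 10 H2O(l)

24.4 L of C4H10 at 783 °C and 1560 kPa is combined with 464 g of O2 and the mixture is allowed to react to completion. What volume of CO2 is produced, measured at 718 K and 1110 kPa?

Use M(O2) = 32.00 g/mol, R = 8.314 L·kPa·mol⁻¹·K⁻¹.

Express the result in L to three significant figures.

48.0 L

n(C4H10) = PV/RT = (1560 × 24.4) / (8.314 × 1056.15) = 4.335 mol
n(O2) = 464 / 32.00 = 14.50 mol
For 4.335 mol C4H10, stoichiometry requires (13/2) × 4.335 = 28.18 mol O2; 14.50 mol is available, so O2 is limiting.
n(CO2) = (8/13) × 14.50 = 8.923 mol
V(CO2) = nRT/P = 8.923 × 8.314 × 718 / 1110 = 47.99 L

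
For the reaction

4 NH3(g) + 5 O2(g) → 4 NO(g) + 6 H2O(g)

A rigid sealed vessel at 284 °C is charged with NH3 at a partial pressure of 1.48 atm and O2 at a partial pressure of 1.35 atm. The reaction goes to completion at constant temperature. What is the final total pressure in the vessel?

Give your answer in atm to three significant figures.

3.10 atm

Because the vessel is rigid and T is held at 284 °C, work the stoichiometry in partial pressures (P_i = n_iRT/V).
P(O2) required for 1.48 atm of NH3 = (5/4) × 1.48 = 1.850 atm; available 1.35 atm, so O2 is limiting.
P(NH3) remaining = 1.48 − (4/5) × 1.35 = 0.4000 atm
P(gaseous products) = (4+6)/5 × 1.35 = 2.700 atm
P_total at 284 °C = 0.4000 + 2.700 = 3.100 atm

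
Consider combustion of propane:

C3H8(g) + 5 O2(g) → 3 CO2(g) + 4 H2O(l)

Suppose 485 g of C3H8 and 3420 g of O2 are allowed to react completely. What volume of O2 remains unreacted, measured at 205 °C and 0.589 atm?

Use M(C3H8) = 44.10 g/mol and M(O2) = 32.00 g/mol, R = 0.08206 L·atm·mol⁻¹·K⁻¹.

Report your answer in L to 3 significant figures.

3460 L

n(C3H8) = 485 / 44.10 = 11.00 mol
n(O2) = 3420 / 32.00 = 106.9 mol
For 11.00 mol C3H8, stoichiometry requires (5/1) × 11.00 = 55.00 mol O2; 106.9 mol is available, so C3H8 is limiting.
n(O2) consumed = (5/1) × 11.00 = 55.00 mol; remaining = 106.9 − 55.00 = 51.90 mol
V(O2) = nRT/P = 51.90 × 0.08206 × 478.15 / 0.589 = 3457 L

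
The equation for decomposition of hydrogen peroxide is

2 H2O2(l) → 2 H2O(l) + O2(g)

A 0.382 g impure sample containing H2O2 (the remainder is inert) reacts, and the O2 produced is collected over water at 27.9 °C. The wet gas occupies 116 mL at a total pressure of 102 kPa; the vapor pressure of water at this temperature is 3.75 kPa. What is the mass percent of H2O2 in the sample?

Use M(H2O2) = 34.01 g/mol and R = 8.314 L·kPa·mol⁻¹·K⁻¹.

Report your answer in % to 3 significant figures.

81.1 %

P(O2) = 102 − 3.75 = 98.25 kPa
n(O2) = PV/RT = (98.25 × 0.1160) / (8.314 × 301.05) = 0.004553 mol
n(H2O2) = (2/1) × 0.004553 = 0.009106 mol
m(H2O2) = 0.009106 × 34.01 = 0.3097 g
%H2O2 = 0.3097 / 0.382 × 100 = 81.07%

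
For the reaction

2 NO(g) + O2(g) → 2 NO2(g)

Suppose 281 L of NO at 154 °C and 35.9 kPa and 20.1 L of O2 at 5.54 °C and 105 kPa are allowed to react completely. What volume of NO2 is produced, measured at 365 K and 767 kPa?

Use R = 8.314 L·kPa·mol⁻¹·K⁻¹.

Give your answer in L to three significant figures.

7.21 L

n(NO) = PV/RT = (35.9 × 281) / (8.314 × 427.15) = 2.841 mol
n(O2) = PV/RT = (105 × 20.1) / (8.314 × 278.69) = 0.9109 mol
For 2.841 mol NO, stoichiometry requires (1/2) × 2.841 = 1.421 mol O2; 0.9109 mol is available, so O2 is limiting.
n(NO2) = (2/1) × 0.9109 = 1.822 mol
V(NO2) = nRT/P = 1.822 × 8.314 × 365 / 767 = 7.209 L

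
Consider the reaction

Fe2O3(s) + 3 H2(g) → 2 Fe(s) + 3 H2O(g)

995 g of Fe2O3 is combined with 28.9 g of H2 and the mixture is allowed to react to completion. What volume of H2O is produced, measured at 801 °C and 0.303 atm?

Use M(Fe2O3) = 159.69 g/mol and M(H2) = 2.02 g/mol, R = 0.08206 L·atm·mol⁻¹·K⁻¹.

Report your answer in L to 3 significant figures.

n(Fe2O3) = 995 / 159.69 = 6.231 mol
n(H2) = 28.9 / 2.02 = 14.31 mol
For 6.231 mol Fe2O3, stoichiometry requires (3/1) × 6.231 = 18.69 mol H2; 14.31 mol is available, so H2 is limiting.
n(H2O) = (3/3) × 14.31 = 14.31 mol
V(H2O) = nRT/P = 14.31 × 0.08206 × 1074.15 / 0.303 = 4163 L

4160 L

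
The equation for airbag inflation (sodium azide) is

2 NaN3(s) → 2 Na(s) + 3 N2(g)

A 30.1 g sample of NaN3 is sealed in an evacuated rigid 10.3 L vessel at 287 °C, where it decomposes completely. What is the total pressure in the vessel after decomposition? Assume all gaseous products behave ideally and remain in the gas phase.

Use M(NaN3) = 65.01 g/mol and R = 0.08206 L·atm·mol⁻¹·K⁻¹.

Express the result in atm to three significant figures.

3.10 atm

n(NaN3) = 30.1 / 65.01 = 0.4630 mol
n(gas produced) = (3/2) × 0.4630 = 0.6945 mol
P = nRT/V = 0.6945 × 0.08206 × 560.15 / 10.3 = 3.099 atm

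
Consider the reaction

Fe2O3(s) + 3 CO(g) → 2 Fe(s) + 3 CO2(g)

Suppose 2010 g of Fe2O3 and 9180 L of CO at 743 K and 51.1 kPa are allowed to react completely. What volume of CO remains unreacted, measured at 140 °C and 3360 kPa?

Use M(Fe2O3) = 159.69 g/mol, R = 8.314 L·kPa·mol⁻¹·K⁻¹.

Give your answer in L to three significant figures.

n(Fe2O3) = 2010 / 159.69 = 12.59 mol
n(CO) = PV/RT = (51.1 × 9180) / (8.314 × 743) = 75.94 mol
For 12.59 mol Fe2O3, stoichiometry requires (3/1) × 12.59 = 37.77 mol CO; 75.94 mol is available, so Fe2O3 is limiting.
n(CO) consumed = (3/1) × 12.59 = 37.77 mol; remaining = 75.94 − 37.77 = 38.17 mol
V(CO) = nRT/P = 38.17 × 8.314 × 413.15 / 3360 = 39.02 L

39.0 L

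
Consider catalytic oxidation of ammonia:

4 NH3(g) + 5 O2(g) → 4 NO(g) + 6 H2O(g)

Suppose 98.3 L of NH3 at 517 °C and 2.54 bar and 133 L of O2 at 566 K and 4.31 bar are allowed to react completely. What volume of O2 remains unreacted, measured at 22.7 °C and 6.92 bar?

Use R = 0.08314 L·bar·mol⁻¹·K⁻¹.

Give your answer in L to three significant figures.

n(NH3) = PV/RT = (2.54 × 98.3) / (0.08314 × 790.15) = 3.801 mol
n(O2) = PV/RT = (4.31 × 133) / (0.08314 × 566) = 12.18 mol
For 3.801 mol NH3, stoichiometry requires (5/4) × 3.801 = 4.751 mol O2; 12.18 mol is available, so NH3 is limiting.
n(O2) consumed = (5/4) × 3.801 = 4.751 mol; remaining = 12.18 − 4.751 = 7.429 mol
V(O2) = nRT/P = 7.429 × 0.08314 × 295.85 / 6.92 = 26.41 L

26.4 L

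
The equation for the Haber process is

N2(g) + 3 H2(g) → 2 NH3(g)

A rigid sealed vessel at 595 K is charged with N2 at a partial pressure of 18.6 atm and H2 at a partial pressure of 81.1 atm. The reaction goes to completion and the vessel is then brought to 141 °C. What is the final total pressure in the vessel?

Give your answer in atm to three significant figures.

43.5 atm

With V and T fixed, P_i ∝ n_i, so the mole ratios apply directly to partial pressures at 595 K.
P(H2) required for 18.6 atm of N2 = (3/1) × 18.6 = 55.80 atm; available 81.1 atm, so N2 is limiting.
P(H2) remaining = 81.1 − (3/1) × 18.6 = 25.30 atm
P(gaseous products) = (2)/1 × 18.6 = 37.20 atm
P_total at 595 K = 25.30 + 37.20 = 62.50 atm
Scaling to 141 °C: P = 62.50 × 414.15/595 = 43.50 atm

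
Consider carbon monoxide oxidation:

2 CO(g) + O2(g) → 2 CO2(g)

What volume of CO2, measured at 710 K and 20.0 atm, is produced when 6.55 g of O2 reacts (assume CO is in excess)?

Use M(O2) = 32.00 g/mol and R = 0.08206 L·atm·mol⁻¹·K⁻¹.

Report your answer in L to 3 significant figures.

n(O2) = 6.550 / 32.00 = 0.2047 mol
n(CO2) = (2/1) × 0.2047 = 0.4094 mol
V = nRT/P = 0.4094 × 0.08206 × 710 / 20.0 = 1.193 L

1.19 L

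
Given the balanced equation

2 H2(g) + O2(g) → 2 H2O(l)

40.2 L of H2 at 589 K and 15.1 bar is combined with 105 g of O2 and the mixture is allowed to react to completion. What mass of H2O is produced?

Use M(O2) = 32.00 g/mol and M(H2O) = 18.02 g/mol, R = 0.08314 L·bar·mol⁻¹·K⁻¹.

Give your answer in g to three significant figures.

118 g

n(H2) = PV/RT = (15.1 × 40.2) / (0.08314 × 589) = 12.40 mol
n(O2) = 105 / 32.00 = 3.281 mol
For 12.40 mol H2, stoichiometry requires (1/2) × 12.40 = 6.200 mol O2; 3.281 mol is available, so O2 is limiting.
n(H2O) = (2/1) × 3.281 = 6.562 mol
m(H2O) = 6.562 × 18.02 = 118.2 g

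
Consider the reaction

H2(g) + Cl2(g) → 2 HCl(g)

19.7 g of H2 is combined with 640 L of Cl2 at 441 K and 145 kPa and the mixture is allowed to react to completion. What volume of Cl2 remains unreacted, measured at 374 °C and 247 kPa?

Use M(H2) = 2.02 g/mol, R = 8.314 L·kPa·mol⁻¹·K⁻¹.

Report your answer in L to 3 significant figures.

339 L

n(H2) = 19.7 / 2.02 = 9.752 mol
n(Cl2) = PV/RT = (145 × 640) / (8.314 × 441) = 25.31 mol
For 9.752 mol H2, stoichiometry requires (1/1) × 9.752 = 9.752 mol Cl2; 25.31 mol is available, so H2 is limiting.
n(Cl2) consumed = (1/1) × 9.752 = 9.752 mol; remaining = 25.31 − 9.752 = 15.56 mol
V(Cl2) = nRT/P = 15.56 × 8.314 × 647.15 / 247 = 338.9 L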